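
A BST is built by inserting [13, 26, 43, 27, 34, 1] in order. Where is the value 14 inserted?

Starting tree (level order): [13, 1, 26, None, None, None, 43, 27, None, None, 34]
Insertion path: 13 -> 26
Result: insert 14 as left child of 26
Final tree (level order): [13, 1, 26, None, None, 14, 43, None, None, 27, None, None, 34]


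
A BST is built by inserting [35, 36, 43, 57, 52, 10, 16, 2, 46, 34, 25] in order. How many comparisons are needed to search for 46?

Search path for 46: 35 -> 36 -> 43 -> 57 -> 52 -> 46
Found: True
Comparisons: 6


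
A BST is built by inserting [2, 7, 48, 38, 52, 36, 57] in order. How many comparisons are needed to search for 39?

Search path for 39: 2 -> 7 -> 48 -> 38
Found: False
Comparisons: 4


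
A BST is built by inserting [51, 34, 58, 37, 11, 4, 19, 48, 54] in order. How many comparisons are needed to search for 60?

Search path for 60: 51 -> 58
Found: False
Comparisons: 2


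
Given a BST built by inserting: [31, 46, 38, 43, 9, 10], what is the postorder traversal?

Tree insertion order: [31, 46, 38, 43, 9, 10]
Tree (level-order array): [31, 9, 46, None, 10, 38, None, None, None, None, 43]
Postorder traversal: [10, 9, 43, 38, 46, 31]


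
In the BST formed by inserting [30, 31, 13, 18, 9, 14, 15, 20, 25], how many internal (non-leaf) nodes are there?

Tree built from: [30, 31, 13, 18, 9, 14, 15, 20, 25]
Tree (level-order array): [30, 13, 31, 9, 18, None, None, None, None, 14, 20, None, 15, None, 25]
Rule: An internal node has at least one child.
Per-node child counts:
  node 30: 2 child(ren)
  node 13: 2 child(ren)
  node 9: 0 child(ren)
  node 18: 2 child(ren)
  node 14: 1 child(ren)
  node 15: 0 child(ren)
  node 20: 1 child(ren)
  node 25: 0 child(ren)
  node 31: 0 child(ren)
Matching nodes: [30, 13, 18, 14, 20]
Count of internal (non-leaf) nodes: 5


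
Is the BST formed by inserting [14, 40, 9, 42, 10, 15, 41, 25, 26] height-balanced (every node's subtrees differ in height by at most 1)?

Tree (level-order array): [14, 9, 40, None, 10, 15, 42, None, None, None, 25, 41, None, None, 26]
Definition: a tree is height-balanced if, at every node, |h(left) - h(right)| <= 1 (empty subtree has height -1).
Bottom-up per-node check:
  node 10: h_left=-1, h_right=-1, diff=0 [OK], height=0
  node 9: h_left=-1, h_right=0, diff=1 [OK], height=1
  node 26: h_left=-1, h_right=-1, diff=0 [OK], height=0
  node 25: h_left=-1, h_right=0, diff=1 [OK], height=1
  node 15: h_left=-1, h_right=1, diff=2 [FAIL (|-1-1|=2 > 1)], height=2
  node 41: h_left=-1, h_right=-1, diff=0 [OK], height=0
  node 42: h_left=0, h_right=-1, diff=1 [OK], height=1
  node 40: h_left=2, h_right=1, diff=1 [OK], height=3
  node 14: h_left=1, h_right=3, diff=2 [FAIL (|1-3|=2 > 1)], height=4
Node 15 violates the condition: |-1 - 1| = 2 > 1.
Result: Not balanced


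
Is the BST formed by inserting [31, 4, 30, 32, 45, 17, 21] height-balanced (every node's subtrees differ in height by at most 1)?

Tree (level-order array): [31, 4, 32, None, 30, None, 45, 17, None, None, None, None, 21]
Definition: a tree is height-balanced if, at every node, |h(left) - h(right)| <= 1 (empty subtree has height -1).
Bottom-up per-node check:
  node 21: h_left=-1, h_right=-1, diff=0 [OK], height=0
  node 17: h_left=-1, h_right=0, diff=1 [OK], height=1
  node 30: h_left=1, h_right=-1, diff=2 [FAIL (|1--1|=2 > 1)], height=2
  node 4: h_left=-1, h_right=2, diff=3 [FAIL (|-1-2|=3 > 1)], height=3
  node 45: h_left=-1, h_right=-1, diff=0 [OK], height=0
  node 32: h_left=-1, h_right=0, diff=1 [OK], height=1
  node 31: h_left=3, h_right=1, diff=2 [FAIL (|3-1|=2 > 1)], height=4
Node 30 violates the condition: |1 - -1| = 2 > 1.
Result: Not balanced


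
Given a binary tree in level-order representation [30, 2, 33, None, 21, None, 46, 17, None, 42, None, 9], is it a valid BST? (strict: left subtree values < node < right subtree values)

Level-order array: [30, 2, 33, None, 21, None, 46, 17, None, 42, None, 9]
Validate using subtree bounds (lo, hi): at each node, require lo < value < hi,
then recurse left with hi=value and right with lo=value.
Preorder trace (stopping at first violation):
  at node 30 with bounds (-inf, +inf): OK
  at node 2 with bounds (-inf, 30): OK
  at node 21 with bounds (2, 30): OK
  at node 17 with bounds (2, 21): OK
  at node 9 with bounds (2, 17): OK
  at node 33 with bounds (30, +inf): OK
  at node 46 with bounds (33, +inf): OK
  at node 42 with bounds (33, 46): OK
No violation found at any node.
Result: Valid BST


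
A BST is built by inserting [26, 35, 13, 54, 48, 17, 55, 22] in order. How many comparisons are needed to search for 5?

Search path for 5: 26 -> 13
Found: False
Comparisons: 2


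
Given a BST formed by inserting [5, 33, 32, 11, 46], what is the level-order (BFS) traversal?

Tree insertion order: [5, 33, 32, 11, 46]
Tree (level-order array): [5, None, 33, 32, 46, 11]
BFS from the root, enqueuing left then right child of each popped node:
  queue [5] -> pop 5, enqueue [33], visited so far: [5]
  queue [33] -> pop 33, enqueue [32, 46], visited so far: [5, 33]
  queue [32, 46] -> pop 32, enqueue [11], visited so far: [5, 33, 32]
  queue [46, 11] -> pop 46, enqueue [none], visited so far: [5, 33, 32, 46]
  queue [11] -> pop 11, enqueue [none], visited so far: [5, 33, 32, 46, 11]
Result: [5, 33, 32, 46, 11]


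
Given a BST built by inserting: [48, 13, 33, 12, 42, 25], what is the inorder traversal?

Tree insertion order: [48, 13, 33, 12, 42, 25]
Tree (level-order array): [48, 13, None, 12, 33, None, None, 25, 42]
Inorder traversal: [12, 13, 25, 33, 42, 48]


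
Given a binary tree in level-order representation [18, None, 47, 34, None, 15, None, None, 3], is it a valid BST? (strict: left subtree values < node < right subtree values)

Level-order array: [18, None, 47, 34, None, 15, None, None, 3]
Validate using subtree bounds (lo, hi): at each node, require lo < value < hi,
then recurse left with hi=value and right with lo=value.
Preorder trace (stopping at first violation):
  at node 18 with bounds (-inf, +inf): OK
  at node 47 with bounds (18, +inf): OK
  at node 34 with bounds (18, 47): OK
  at node 15 with bounds (18, 34): VIOLATION
Node 15 violates its bound: not (18 < 15 < 34).
Result: Not a valid BST


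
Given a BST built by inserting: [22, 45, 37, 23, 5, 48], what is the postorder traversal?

Tree insertion order: [22, 45, 37, 23, 5, 48]
Tree (level-order array): [22, 5, 45, None, None, 37, 48, 23]
Postorder traversal: [5, 23, 37, 48, 45, 22]


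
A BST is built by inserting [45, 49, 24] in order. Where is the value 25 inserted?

Starting tree (level order): [45, 24, 49]
Insertion path: 45 -> 24
Result: insert 25 as right child of 24
Final tree (level order): [45, 24, 49, None, 25]


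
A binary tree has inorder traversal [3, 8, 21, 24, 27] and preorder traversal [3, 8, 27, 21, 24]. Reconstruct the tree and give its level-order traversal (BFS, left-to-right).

Inorder:  [3, 8, 21, 24, 27]
Preorder: [3, 8, 27, 21, 24]
Algorithm: preorder visits root first, so consume preorder in order;
for each root, split the current inorder slice at that value into
left-subtree inorder and right-subtree inorder, then recurse.
Recursive splits:
  root=3; inorder splits into left=[], right=[8, 21, 24, 27]
  root=8; inorder splits into left=[], right=[21, 24, 27]
  root=27; inorder splits into left=[21, 24], right=[]
  root=21; inorder splits into left=[], right=[24]
  root=24; inorder splits into left=[], right=[]
Reconstructed level-order: [3, 8, 27, 21, 24]


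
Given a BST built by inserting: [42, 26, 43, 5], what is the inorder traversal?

Tree insertion order: [42, 26, 43, 5]
Tree (level-order array): [42, 26, 43, 5]
Inorder traversal: [5, 26, 42, 43]


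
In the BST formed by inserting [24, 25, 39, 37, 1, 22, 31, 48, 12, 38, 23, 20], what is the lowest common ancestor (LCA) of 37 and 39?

Tree insertion order: [24, 25, 39, 37, 1, 22, 31, 48, 12, 38, 23, 20]
Tree (level-order array): [24, 1, 25, None, 22, None, 39, 12, 23, 37, 48, None, 20, None, None, 31, 38]
In a BST, the LCA of p=37, q=39 is the first node v on the
root-to-leaf path with p <= v <= q (go left if both < v, right if both > v).
Walk from root:
  at 24: both 37 and 39 > 24, go right
  at 25: both 37 and 39 > 25, go right
  at 39: 37 <= 39 <= 39, this is the LCA
LCA = 39


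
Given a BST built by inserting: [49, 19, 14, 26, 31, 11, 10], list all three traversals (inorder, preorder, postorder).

Tree insertion order: [49, 19, 14, 26, 31, 11, 10]
Tree (level-order array): [49, 19, None, 14, 26, 11, None, None, 31, 10]
Inorder (L, root, R): [10, 11, 14, 19, 26, 31, 49]
Preorder (root, L, R): [49, 19, 14, 11, 10, 26, 31]
Postorder (L, R, root): [10, 11, 14, 31, 26, 19, 49]


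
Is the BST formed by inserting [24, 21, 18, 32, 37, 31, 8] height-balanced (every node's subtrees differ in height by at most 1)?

Tree (level-order array): [24, 21, 32, 18, None, 31, 37, 8]
Definition: a tree is height-balanced if, at every node, |h(left) - h(right)| <= 1 (empty subtree has height -1).
Bottom-up per-node check:
  node 8: h_left=-1, h_right=-1, diff=0 [OK], height=0
  node 18: h_left=0, h_right=-1, diff=1 [OK], height=1
  node 21: h_left=1, h_right=-1, diff=2 [FAIL (|1--1|=2 > 1)], height=2
  node 31: h_left=-1, h_right=-1, diff=0 [OK], height=0
  node 37: h_left=-1, h_right=-1, diff=0 [OK], height=0
  node 32: h_left=0, h_right=0, diff=0 [OK], height=1
  node 24: h_left=2, h_right=1, diff=1 [OK], height=3
Node 21 violates the condition: |1 - -1| = 2 > 1.
Result: Not balanced


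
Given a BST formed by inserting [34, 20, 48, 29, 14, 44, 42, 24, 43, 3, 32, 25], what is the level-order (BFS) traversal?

Tree insertion order: [34, 20, 48, 29, 14, 44, 42, 24, 43, 3, 32, 25]
Tree (level-order array): [34, 20, 48, 14, 29, 44, None, 3, None, 24, 32, 42, None, None, None, None, 25, None, None, None, 43]
BFS from the root, enqueuing left then right child of each popped node:
  queue [34] -> pop 34, enqueue [20, 48], visited so far: [34]
  queue [20, 48] -> pop 20, enqueue [14, 29], visited so far: [34, 20]
  queue [48, 14, 29] -> pop 48, enqueue [44], visited so far: [34, 20, 48]
  queue [14, 29, 44] -> pop 14, enqueue [3], visited so far: [34, 20, 48, 14]
  queue [29, 44, 3] -> pop 29, enqueue [24, 32], visited so far: [34, 20, 48, 14, 29]
  queue [44, 3, 24, 32] -> pop 44, enqueue [42], visited so far: [34, 20, 48, 14, 29, 44]
  queue [3, 24, 32, 42] -> pop 3, enqueue [none], visited so far: [34, 20, 48, 14, 29, 44, 3]
  queue [24, 32, 42] -> pop 24, enqueue [25], visited so far: [34, 20, 48, 14, 29, 44, 3, 24]
  queue [32, 42, 25] -> pop 32, enqueue [none], visited so far: [34, 20, 48, 14, 29, 44, 3, 24, 32]
  queue [42, 25] -> pop 42, enqueue [43], visited so far: [34, 20, 48, 14, 29, 44, 3, 24, 32, 42]
  queue [25, 43] -> pop 25, enqueue [none], visited so far: [34, 20, 48, 14, 29, 44, 3, 24, 32, 42, 25]
  queue [43] -> pop 43, enqueue [none], visited so far: [34, 20, 48, 14, 29, 44, 3, 24, 32, 42, 25, 43]
Result: [34, 20, 48, 14, 29, 44, 3, 24, 32, 42, 25, 43]


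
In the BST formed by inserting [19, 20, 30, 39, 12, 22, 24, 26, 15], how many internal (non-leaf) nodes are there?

Tree built from: [19, 20, 30, 39, 12, 22, 24, 26, 15]
Tree (level-order array): [19, 12, 20, None, 15, None, 30, None, None, 22, 39, None, 24, None, None, None, 26]
Rule: An internal node has at least one child.
Per-node child counts:
  node 19: 2 child(ren)
  node 12: 1 child(ren)
  node 15: 0 child(ren)
  node 20: 1 child(ren)
  node 30: 2 child(ren)
  node 22: 1 child(ren)
  node 24: 1 child(ren)
  node 26: 0 child(ren)
  node 39: 0 child(ren)
Matching nodes: [19, 12, 20, 30, 22, 24]
Count of internal (non-leaf) nodes: 6


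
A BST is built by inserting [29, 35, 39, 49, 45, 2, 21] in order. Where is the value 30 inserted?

Starting tree (level order): [29, 2, 35, None, 21, None, 39, None, None, None, 49, 45]
Insertion path: 29 -> 35
Result: insert 30 as left child of 35
Final tree (level order): [29, 2, 35, None, 21, 30, 39, None, None, None, None, None, 49, 45]


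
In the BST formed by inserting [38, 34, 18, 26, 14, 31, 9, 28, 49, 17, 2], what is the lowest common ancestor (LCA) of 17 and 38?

Tree insertion order: [38, 34, 18, 26, 14, 31, 9, 28, 49, 17, 2]
Tree (level-order array): [38, 34, 49, 18, None, None, None, 14, 26, 9, 17, None, 31, 2, None, None, None, 28]
In a BST, the LCA of p=17, q=38 is the first node v on the
root-to-leaf path with p <= v <= q (go left if both < v, right if both > v).
Walk from root:
  at 38: 17 <= 38 <= 38, this is the LCA
LCA = 38


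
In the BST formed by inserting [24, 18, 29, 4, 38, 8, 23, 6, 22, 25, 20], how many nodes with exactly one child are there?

Tree built from: [24, 18, 29, 4, 38, 8, 23, 6, 22, 25, 20]
Tree (level-order array): [24, 18, 29, 4, 23, 25, 38, None, 8, 22, None, None, None, None, None, 6, None, 20]
Rule: These are nodes with exactly 1 non-null child.
Per-node child counts:
  node 24: 2 child(ren)
  node 18: 2 child(ren)
  node 4: 1 child(ren)
  node 8: 1 child(ren)
  node 6: 0 child(ren)
  node 23: 1 child(ren)
  node 22: 1 child(ren)
  node 20: 0 child(ren)
  node 29: 2 child(ren)
  node 25: 0 child(ren)
  node 38: 0 child(ren)
Matching nodes: [4, 8, 23, 22]
Count of nodes with exactly one child: 4


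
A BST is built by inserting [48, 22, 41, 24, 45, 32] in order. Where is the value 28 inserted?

Starting tree (level order): [48, 22, None, None, 41, 24, 45, None, 32]
Insertion path: 48 -> 22 -> 41 -> 24 -> 32
Result: insert 28 as left child of 32
Final tree (level order): [48, 22, None, None, 41, 24, 45, None, 32, None, None, 28]


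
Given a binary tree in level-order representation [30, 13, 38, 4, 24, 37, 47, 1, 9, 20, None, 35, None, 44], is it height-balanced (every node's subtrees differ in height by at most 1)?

Tree (level-order array): [30, 13, 38, 4, 24, 37, 47, 1, 9, 20, None, 35, None, 44]
Definition: a tree is height-balanced if, at every node, |h(left) - h(right)| <= 1 (empty subtree has height -1).
Bottom-up per-node check:
  node 1: h_left=-1, h_right=-1, diff=0 [OK], height=0
  node 9: h_left=-1, h_right=-1, diff=0 [OK], height=0
  node 4: h_left=0, h_right=0, diff=0 [OK], height=1
  node 20: h_left=-1, h_right=-1, diff=0 [OK], height=0
  node 24: h_left=0, h_right=-1, diff=1 [OK], height=1
  node 13: h_left=1, h_right=1, diff=0 [OK], height=2
  node 35: h_left=-1, h_right=-1, diff=0 [OK], height=0
  node 37: h_left=0, h_right=-1, diff=1 [OK], height=1
  node 44: h_left=-1, h_right=-1, diff=0 [OK], height=0
  node 47: h_left=0, h_right=-1, diff=1 [OK], height=1
  node 38: h_left=1, h_right=1, diff=0 [OK], height=2
  node 30: h_left=2, h_right=2, diff=0 [OK], height=3
All nodes satisfy the balance condition.
Result: Balanced


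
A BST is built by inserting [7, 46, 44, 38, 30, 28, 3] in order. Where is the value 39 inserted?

Starting tree (level order): [7, 3, 46, None, None, 44, None, 38, None, 30, None, 28]
Insertion path: 7 -> 46 -> 44 -> 38
Result: insert 39 as right child of 38
Final tree (level order): [7, 3, 46, None, None, 44, None, 38, None, 30, 39, 28]


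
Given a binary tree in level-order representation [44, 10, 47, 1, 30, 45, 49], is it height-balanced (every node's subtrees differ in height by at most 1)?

Tree (level-order array): [44, 10, 47, 1, 30, 45, 49]
Definition: a tree is height-balanced if, at every node, |h(left) - h(right)| <= 1 (empty subtree has height -1).
Bottom-up per-node check:
  node 1: h_left=-1, h_right=-1, diff=0 [OK], height=0
  node 30: h_left=-1, h_right=-1, diff=0 [OK], height=0
  node 10: h_left=0, h_right=0, diff=0 [OK], height=1
  node 45: h_left=-1, h_right=-1, diff=0 [OK], height=0
  node 49: h_left=-1, h_right=-1, diff=0 [OK], height=0
  node 47: h_left=0, h_right=0, diff=0 [OK], height=1
  node 44: h_left=1, h_right=1, diff=0 [OK], height=2
All nodes satisfy the balance condition.
Result: Balanced


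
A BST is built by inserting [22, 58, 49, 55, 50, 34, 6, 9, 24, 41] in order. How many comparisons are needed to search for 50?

Search path for 50: 22 -> 58 -> 49 -> 55 -> 50
Found: True
Comparisons: 5


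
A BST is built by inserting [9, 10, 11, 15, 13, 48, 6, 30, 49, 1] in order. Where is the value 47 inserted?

Starting tree (level order): [9, 6, 10, 1, None, None, 11, None, None, None, 15, 13, 48, None, None, 30, 49]
Insertion path: 9 -> 10 -> 11 -> 15 -> 48 -> 30
Result: insert 47 as right child of 30
Final tree (level order): [9, 6, 10, 1, None, None, 11, None, None, None, 15, 13, 48, None, None, 30, 49, None, 47]


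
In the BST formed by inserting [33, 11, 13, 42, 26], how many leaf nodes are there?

Tree built from: [33, 11, 13, 42, 26]
Tree (level-order array): [33, 11, 42, None, 13, None, None, None, 26]
Rule: A leaf has 0 children.
Per-node child counts:
  node 33: 2 child(ren)
  node 11: 1 child(ren)
  node 13: 1 child(ren)
  node 26: 0 child(ren)
  node 42: 0 child(ren)
Matching nodes: [26, 42]
Count of leaf nodes: 2


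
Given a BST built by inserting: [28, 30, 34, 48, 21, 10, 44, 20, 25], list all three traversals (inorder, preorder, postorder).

Tree insertion order: [28, 30, 34, 48, 21, 10, 44, 20, 25]
Tree (level-order array): [28, 21, 30, 10, 25, None, 34, None, 20, None, None, None, 48, None, None, 44]
Inorder (L, root, R): [10, 20, 21, 25, 28, 30, 34, 44, 48]
Preorder (root, L, R): [28, 21, 10, 20, 25, 30, 34, 48, 44]
Postorder (L, R, root): [20, 10, 25, 21, 44, 48, 34, 30, 28]


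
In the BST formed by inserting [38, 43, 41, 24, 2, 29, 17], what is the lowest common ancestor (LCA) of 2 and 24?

Tree insertion order: [38, 43, 41, 24, 2, 29, 17]
Tree (level-order array): [38, 24, 43, 2, 29, 41, None, None, 17]
In a BST, the LCA of p=2, q=24 is the first node v on the
root-to-leaf path with p <= v <= q (go left if both < v, right if both > v).
Walk from root:
  at 38: both 2 and 24 < 38, go left
  at 24: 2 <= 24 <= 24, this is the LCA
LCA = 24


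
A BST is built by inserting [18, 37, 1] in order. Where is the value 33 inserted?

Starting tree (level order): [18, 1, 37]
Insertion path: 18 -> 37
Result: insert 33 as left child of 37
Final tree (level order): [18, 1, 37, None, None, 33]


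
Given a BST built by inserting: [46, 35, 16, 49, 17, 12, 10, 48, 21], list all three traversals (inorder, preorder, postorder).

Tree insertion order: [46, 35, 16, 49, 17, 12, 10, 48, 21]
Tree (level-order array): [46, 35, 49, 16, None, 48, None, 12, 17, None, None, 10, None, None, 21]
Inorder (L, root, R): [10, 12, 16, 17, 21, 35, 46, 48, 49]
Preorder (root, L, R): [46, 35, 16, 12, 10, 17, 21, 49, 48]
Postorder (L, R, root): [10, 12, 21, 17, 16, 35, 48, 49, 46]


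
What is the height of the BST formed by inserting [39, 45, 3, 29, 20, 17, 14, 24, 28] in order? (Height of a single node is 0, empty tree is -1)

Insertion order: [39, 45, 3, 29, 20, 17, 14, 24, 28]
Tree (level-order array): [39, 3, 45, None, 29, None, None, 20, None, 17, 24, 14, None, None, 28]
Compute height bottom-up (empty subtree = -1):
  height(14) = 1 + max(-1, -1) = 0
  height(17) = 1 + max(0, -1) = 1
  height(28) = 1 + max(-1, -1) = 0
  height(24) = 1 + max(-1, 0) = 1
  height(20) = 1 + max(1, 1) = 2
  height(29) = 1 + max(2, -1) = 3
  height(3) = 1 + max(-1, 3) = 4
  height(45) = 1 + max(-1, -1) = 0
  height(39) = 1 + max(4, 0) = 5
Height = 5


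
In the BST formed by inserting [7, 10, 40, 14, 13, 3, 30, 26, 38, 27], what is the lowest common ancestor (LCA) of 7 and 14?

Tree insertion order: [7, 10, 40, 14, 13, 3, 30, 26, 38, 27]
Tree (level-order array): [7, 3, 10, None, None, None, 40, 14, None, 13, 30, None, None, 26, 38, None, 27]
In a BST, the LCA of p=7, q=14 is the first node v on the
root-to-leaf path with p <= v <= q (go left if both < v, right if both > v).
Walk from root:
  at 7: 7 <= 7 <= 14, this is the LCA
LCA = 7


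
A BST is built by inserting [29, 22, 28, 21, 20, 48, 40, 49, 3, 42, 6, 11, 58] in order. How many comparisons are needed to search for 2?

Search path for 2: 29 -> 22 -> 21 -> 20 -> 3
Found: False
Comparisons: 5


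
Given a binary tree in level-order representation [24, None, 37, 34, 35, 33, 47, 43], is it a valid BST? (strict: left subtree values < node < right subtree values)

Level-order array: [24, None, 37, 34, 35, 33, 47, 43]
Validate using subtree bounds (lo, hi): at each node, require lo < value < hi,
then recurse left with hi=value and right with lo=value.
Preorder trace (stopping at first violation):
  at node 24 with bounds (-inf, +inf): OK
  at node 37 with bounds (24, +inf): OK
  at node 34 with bounds (24, 37): OK
  at node 33 with bounds (24, 34): OK
  at node 47 with bounds (34, 37): VIOLATION
Node 47 violates its bound: not (34 < 47 < 37).
Result: Not a valid BST


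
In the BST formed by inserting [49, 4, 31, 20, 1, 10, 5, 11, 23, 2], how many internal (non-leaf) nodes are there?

Tree built from: [49, 4, 31, 20, 1, 10, 5, 11, 23, 2]
Tree (level-order array): [49, 4, None, 1, 31, None, 2, 20, None, None, None, 10, 23, 5, 11]
Rule: An internal node has at least one child.
Per-node child counts:
  node 49: 1 child(ren)
  node 4: 2 child(ren)
  node 1: 1 child(ren)
  node 2: 0 child(ren)
  node 31: 1 child(ren)
  node 20: 2 child(ren)
  node 10: 2 child(ren)
  node 5: 0 child(ren)
  node 11: 0 child(ren)
  node 23: 0 child(ren)
Matching nodes: [49, 4, 1, 31, 20, 10]
Count of internal (non-leaf) nodes: 6


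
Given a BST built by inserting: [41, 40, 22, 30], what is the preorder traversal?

Tree insertion order: [41, 40, 22, 30]
Tree (level-order array): [41, 40, None, 22, None, None, 30]
Preorder traversal: [41, 40, 22, 30]


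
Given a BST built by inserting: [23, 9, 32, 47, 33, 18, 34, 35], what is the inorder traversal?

Tree insertion order: [23, 9, 32, 47, 33, 18, 34, 35]
Tree (level-order array): [23, 9, 32, None, 18, None, 47, None, None, 33, None, None, 34, None, 35]
Inorder traversal: [9, 18, 23, 32, 33, 34, 35, 47]


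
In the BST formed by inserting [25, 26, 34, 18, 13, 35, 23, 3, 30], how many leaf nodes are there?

Tree built from: [25, 26, 34, 18, 13, 35, 23, 3, 30]
Tree (level-order array): [25, 18, 26, 13, 23, None, 34, 3, None, None, None, 30, 35]
Rule: A leaf has 0 children.
Per-node child counts:
  node 25: 2 child(ren)
  node 18: 2 child(ren)
  node 13: 1 child(ren)
  node 3: 0 child(ren)
  node 23: 0 child(ren)
  node 26: 1 child(ren)
  node 34: 2 child(ren)
  node 30: 0 child(ren)
  node 35: 0 child(ren)
Matching nodes: [3, 23, 30, 35]
Count of leaf nodes: 4


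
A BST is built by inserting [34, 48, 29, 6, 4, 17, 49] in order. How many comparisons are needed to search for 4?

Search path for 4: 34 -> 29 -> 6 -> 4
Found: True
Comparisons: 4


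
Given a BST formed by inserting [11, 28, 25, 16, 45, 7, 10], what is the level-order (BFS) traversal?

Tree insertion order: [11, 28, 25, 16, 45, 7, 10]
Tree (level-order array): [11, 7, 28, None, 10, 25, 45, None, None, 16]
BFS from the root, enqueuing left then right child of each popped node:
  queue [11] -> pop 11, enqueue [7, 28], visited so far: [11]
  queue [7, 28] -> pop 7, enqueue [10], visited so far: [11, 7]
  queue [28, 10] -> pop 28, enqueue [25, 45], visited so far: [11, 7, 28]
  queue [10, 25, 45] -> pop 10, enqueue [none], visited so far: [11, 7, 28, 10]
  queue [25, 45] -> pop 25, enqueue [16], visited so far: [11, 7, 28, 10, 25]
  queue [45, 16] -> pop 45, enqueue [none], visited so far: [11, 7, 28, 10, 25, 45]
  queue [16] -> pop 16, enqueue [none], visited so far: [11, 7, 28, 10, 25, 45, 16]
Result: [11, 7, 28, 10, 25, 45, 16]


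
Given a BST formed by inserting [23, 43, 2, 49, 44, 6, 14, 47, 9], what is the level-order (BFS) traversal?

Tree insertion order: [23, 43, 2, 49, 44, 6, 14, 47, 9]
Tree (level-order array): [23, 2, 43, None, 6, None, 49, None, 14, 44, None, 9, None, None, 47]
BFS from the root, enqueuing left then right child of each popped node:
  queue [23] -> pop 23, enqueue [2, 43], visited so far: [23]
  queue [2, 43] -> pop 2, enqueue [6], visited so far: [23, 2]
  queue [43, 6] -> pop 43, enqueue [49], visited so far: [23, 2, 43]
  queue [6, 49] -> pop 6, enqueue [14], visited so far: [23, 2, 43, 6]
  queue [49, 14] -> pop 49, enqueue [44], visited so far: [23, 2, 43, 6, 49]
  queue [14, 44] -> pop 14, enqueue [9], visited so far: [23, 2, 43, 6, 49, 14]
  queue [44, 9] -> pop 44, enqueue [47], visited so far: [23, 2, 43, 6, 49, 14, 44]
  queue [9, 47] -> pop 9, enqueue [none], visited so far: [23, 2, 43, 6, 49, 14, 44, 9]
  queue [47] -> pop 47, enqueue [none], visited so far: [23, 2, 43, 6, 49, 14, 44, 9, 47]
Result: [23, 2, 43, 6, 49, 14, 44, 9, 47]


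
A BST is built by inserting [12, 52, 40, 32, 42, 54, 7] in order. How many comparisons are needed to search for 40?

Search path for 40: 12 -> 52 -> 40
Found: True
Comparisons: 3


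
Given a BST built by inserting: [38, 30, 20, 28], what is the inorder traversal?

Tree insertion order: [38, 30, 20, 28]
Tree (level-order array): [38, 30, None, 20, None, None, 28]
Inorder traversal: [20, 28, 30, 38]


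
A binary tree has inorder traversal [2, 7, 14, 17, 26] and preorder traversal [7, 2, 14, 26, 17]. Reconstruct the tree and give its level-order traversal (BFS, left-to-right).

Inorder:  [2, 7, 14, 17, 26]
Preorder: [7, 2, 14, 26, 17]
Algorithm: preorder visits root first, so consume preorder in order;
for each root, split the current inorder slice at that value into
left-subtree inorder and right-subtree inorder, then recurse.
Recursive splits:
  root=7; inorder splits into left=[2], right=[14, 17, 26]
  root=2; inorder splits into left=[], right=[]
  root=14; inorder splits into left=[], right=[17, 26]
  root=26; inorder splits into left=[17], right=[]
  root=17; inorder splits into left=[], right=[]
Reconstructed level-order: [7, 2, 14, 26, 17]


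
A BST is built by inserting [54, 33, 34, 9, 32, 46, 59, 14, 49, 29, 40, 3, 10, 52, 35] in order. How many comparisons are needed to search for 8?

Search path for 8: 54 -> 33 -> 9 -> 3
Found: False
Comparisons: 4


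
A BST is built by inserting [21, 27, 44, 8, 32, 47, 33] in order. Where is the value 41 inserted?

Starting tree (level order): [21, 8, 27, None, None, None, 44, 32, 47, None, 33]
Insertion path: 21 -> 27 -> 44 -> 32 -> 33
Result: insert 41 as right child of 33
Final tree (level order): [21, 8, 27, None, None, None, 44, 32, 47, None, 33, None, None, None, 41]


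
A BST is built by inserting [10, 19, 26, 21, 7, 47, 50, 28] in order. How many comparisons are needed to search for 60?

Search path for 60: 10 -> 19 -> 26 -> 47 -> 50
Found: False
Comparisons: 5


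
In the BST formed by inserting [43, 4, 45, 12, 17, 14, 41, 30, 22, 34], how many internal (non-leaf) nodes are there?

Tree built from: [43, 4, 45, 12, 17, 14, 41, 30, 22, 34]
Tree (level-order array): [43, 4, 45, None, 12, None, None, None, 17, 14, 41, None, None, 30, None, 22, 34]
Rule: An internal node has at least one child.
Per-node child counts:
  node 43: 2 child(ren)
  node 4: 1 child(ren)
  node 12: 1 child(ren)
  node 17: 2 child(ren)
  node 14: 0 child(ren)
  node 41: 1 child(ren)
  node 30: 2 child(ren)
  node 22: 0 child(ren)
  node 34: 0 child(ren)
  node 45: 0 child(ren)
Matching nodes: [43, 4, 12, 17, 41, 30]
Count of internal (non-leaf) nodes: 6


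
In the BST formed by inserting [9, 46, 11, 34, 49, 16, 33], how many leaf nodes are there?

Tree built from: [9, 46, 11, 34, 49, 16, 33]
Tree (level-order array): [9, None, 46, 11, 49, None, 34, None, None, 16, None, None, 33]
Rule: A leaf has 0 children.
Per-node child counts:
  node 9: 1 child(ren)
  node 46: 2 child(ren)
  node 11: 1 child(ren)
  node 34: 1 child(ren)
  node 16: 1 child(ren)
  node 33: 0 child(ren)
  node 49: 0 child(ren)
Matching nodes: [33, 49]
Count of leaf nodes: 2


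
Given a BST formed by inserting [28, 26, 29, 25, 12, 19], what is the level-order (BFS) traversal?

Tree insertion order: [28, 26, 29, 25, 12, 19]
Tree (level-order array): [28, 26, 29, 25, None, None, None, 12, None, None, 19]
BFS from the root, enqueuing left then right child of each popped node:
  queue [28] -> pop 28, enqueue [26, 29], visited so far: [28]
  queue [26, 29] -> pop 26, enqueue [25], visited so far: [28, 26]
  queue [29, 25] -> pop 29, enqueue [none], visited so far: [28, 26, 29]
  queue [25] -> pop 25, enqueue [12], visited so far: [28, 26, 29, 25]
  queue [12] -> pop 12, enqueue [19], visited so far: [28, 26, 29, 25, 12]
  queue [19] -> pop 19, enqueue [none], visited so far: [28, 26, 29, 25, 12, 19]
Result: [28, 26, 29, 25, 12, 19]


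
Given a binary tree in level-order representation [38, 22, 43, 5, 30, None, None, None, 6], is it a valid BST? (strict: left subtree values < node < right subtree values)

Level-order array: [38, 22, 43, 5, 30, None, None, None, 6]
Validate using subtree bounds (lo, hi): at each node, require lo < value < hi,
then recurse left with hi=value and right with lo=value.
Preorder trace (stopping at first violation):
  at node 38 with bounds (-inf, +inf): OK
  at node 22 with bounds (-inf, 38): OK
  at node 5 with bounds (-inf, 22): OK
  at node 6 with bounds (5, 22): OK
  at node 30 with bounds (22, 38): OK
  at node 43 with bounds (38, +inf): OK
No violation found at any node.
Result: Valid BST


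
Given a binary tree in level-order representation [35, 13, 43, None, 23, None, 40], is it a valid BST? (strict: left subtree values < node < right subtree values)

Level-order array: [35, 13, 43, None, 23, None, 40]
Validate using subtree bounds (lo, hi): at each node, require lo < value < hi,
then recurse left with hi=value and right with lo=value.
Preorder trace (stopping at first violation):
  at node 35 with bounds (-inf, +inf): OK
  at node 13 with bounds (-inf, 35): OK
  at node 23 with bounds (13, 35): OK
  at node 43 with bounds (35, +inf): OK
  at node 40 with bounds (43, +inf): VIOLATION
Node 40 violates its bound: not (43 < 40 < +inf).
Result: Not a valid BST


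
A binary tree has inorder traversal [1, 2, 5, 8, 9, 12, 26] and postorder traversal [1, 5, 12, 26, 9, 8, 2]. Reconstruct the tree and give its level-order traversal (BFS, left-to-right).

Inorder:   [1, 2, 5, 8, 9, 12, 26]
Postorder: [1, 5, 12, 26, 9, 8, 2]
Algorithm: postorder visits root last, so walk postorder right-to-left;
each value is the root of the current inorder slice — split it at that
value, recurse on the right subtree first, then the left.
Recursive splits:
  root=2; inorder splits into left=[1], right=[5, 8, 9, 12, 26]
  root=8; inorder splits into left=[5], right=[9, 12, 26]
  root=9; inorder splits into left=[], right=[12, 26]
  root=26; inorder splits into left=[12], right=[]
  root=12; inorder splits into left=[], right=[]
  root=5; inorder splits into left=[], right=[]
  root=1; inorder splits into left=[], right=[]
Reconstructed level-order: [2, 1, 8, 5, 9, 26, 12]


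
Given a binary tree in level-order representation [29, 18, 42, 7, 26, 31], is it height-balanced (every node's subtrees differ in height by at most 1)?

Tree (level-order array): [29, 18, 42, 7, 26, 31]
Definition: a tree is height-balanced if, at every node, |h(left) - h(right)| <= 1 (empty subtree has height -1).
Bottom-up per-node check:
  node 7: h_left=-1, h_right=-1, diff=0 [OK], height=0
  node 26: h_left=-1, h_right=-1, diff=0 [OK], height=0
  node 18: h_left=0, h_right=0, diff=0 [OK], height=1
  node 31: h_left=-1, h_right=-1, diff=0 [OK], height=0
  node 42: h_left=0, h_right=-1, diff=1 [OK], height=1
  node 29: h_left=1, h_right=1, diff=0 [OK], height=2
All nodes satisfy the balance condition.
Result: Balanced


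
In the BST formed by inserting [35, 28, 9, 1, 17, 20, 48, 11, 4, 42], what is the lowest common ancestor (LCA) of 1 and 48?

Tree insertion order: [35, 28, 9, 1, 17, 20, 48, 11, 4, 42]
Tree (level-order array): [35, 28, 48, 9, None, 42, None, 1, 17, None, None, None, 4, 11, 20]
In a BST, the LCA of p=1, q=48 is the first node v on the
root-to-leaf path with p <= v <= q (go left if both < v, right if both > v).
Walk from root:
  at 35: 1 <= 35 <= 48, this is the LCA
LCA = 35


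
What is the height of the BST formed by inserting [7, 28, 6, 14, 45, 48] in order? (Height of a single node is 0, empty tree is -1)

Insertion order: [7, 28, 6, 14, 45, 48]
Tree (level-order array): [7, 6, 28, None, None, 14, 45, None, None, None, 48]
Compute height bottom-up (empty subtree = -1):
  height(6) = 1 + max(-1, -1) = 0
  height(14) = 1 + max(-1, -1) = 0
  height(48) = 1 + max(-1, -1) = 0
  height(45) = 1 + max(-1, 0) = 1
  height(28) = 1 + max(0, 1) = 2
  height(7) = 1 + max(0, 2) = 3
Height = 3


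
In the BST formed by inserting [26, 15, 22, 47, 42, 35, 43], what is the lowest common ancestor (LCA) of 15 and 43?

Tree insertion order: [26, 15, 22, 47, 42, 35, 43]
Tree (level-order array): [26, 15, 47, None, 22, 42, None, None, None, 35, 43]
In a BST, the LCA of p=15, q=43 is the first node v on the
root-to-leaf path with p <= v <= q (go left if both < v, right if both > v).
Walk from root:
  at 26: 15 <= 26 <= 43, this is the LCA
LCA = 26


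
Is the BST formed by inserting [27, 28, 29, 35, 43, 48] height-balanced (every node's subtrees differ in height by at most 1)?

Tree (level-order array): [27, None, 28, None, 29, None, 35, None, 43, None, 48]
Definition: a tree is height-balanced if, at every node, |h(left) - h(right)| <= 1 (empty subtree has height -1).
Bottom-up per-node check:
  node 48: h_left=-1, h_right=-1, diff=0 [OK], height=0
  node 43: h_left=-1, h_right=0, diff=1 [OK], height=1
  node 35: h_left=-1, h_right=1, diff=2 [FAIL (|-1-1|=2 > 1)], height=2
  node 29: h_left=-1, h_right=2, diff=3 [FAIL (|-1-2|=3 > 1)], height=3
  node 28: h_left=-1, h_right=3, diff=4 [FAIL (|-1-3|=4 > 1)], height=4
  node 27: h_left=-1, h_right=4, diff=5 [FAIL (|-1-4|=5 > 1)], height=5
Node 35 violates the condition: |-1 - 1| = 2 > 1.
Result: Not balanced


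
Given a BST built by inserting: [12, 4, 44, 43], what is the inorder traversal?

Tree insertion order: [12, 4, 44, 43]
Tree (level-order array): [12, 4, 44, None, None, 43]
Inorder traversal: [4, 12, 43, 44]


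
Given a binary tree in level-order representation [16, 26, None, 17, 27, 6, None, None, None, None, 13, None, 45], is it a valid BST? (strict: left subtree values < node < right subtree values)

Level-order array: [16, 26, None, 17, 27, 6, None, None, None, None, 13, None, 45]
Validate using subtree bounds (lo, hi): at each node, require lo < value < hi,
then recurse left with hi=value and right with lo=value.
Preorder trace (stopping at first violation):
  at node 16 with bounds (-inf, +inf): OK
  at node 26 with bounds (-inf, 16): VIOLATION
Node 26 violates its bound: not (-inf < 26 < 16).
Result: Not a valid BST


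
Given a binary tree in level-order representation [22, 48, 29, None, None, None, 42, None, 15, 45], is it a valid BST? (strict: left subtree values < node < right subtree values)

Level-order array: [22, 48, 29, None, None, None, 42, None, 15, 45]
Validate using subtree bounds (lo, hi): at each node, require lo < value < hi,
then recurse left with hi=value and right with lo=value.
Preorder trace (stopping at first violation):
  at node 22 with bounds (-inf, +inf): OK
  at node 48 with bounds (-inf, 22): VIOLATION
Node 48 violates its bound: not (-inf < 48 < 22).
Result: Not a valid BST


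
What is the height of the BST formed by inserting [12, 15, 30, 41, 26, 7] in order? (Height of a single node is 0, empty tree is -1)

Insertion order: [12, 15, 30, 41, 26, 7]
Tree (level-order array): [12, 7, 15, None, None, None, 30, 26, 41]
Compute height bottom-up (empty subtree = -1):
  height(7) = 1 + max(-1, -1) = 0
  height(26) = 1 + max(-1, -1) = 0
  height(41) = 1 + max(-1, -1) = 0
  height(30) = 1 + max(0, 0) = 1
  height(15) = 1 + max(-1, 1) = 2
  height(12) = 1 + max(0, 2) = 3
Height = 3


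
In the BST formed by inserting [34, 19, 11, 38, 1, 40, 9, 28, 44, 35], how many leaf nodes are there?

Tree built from: [34, 19, 11, 38, 1, 40, 9, 28, 44, 35]
Tree (level-order array): [34, 19, 38, 11, 28, 35, 40, 1, None, None, None, None, None, None, 44, None, 9]
Rule: A leaf has 0 children.
Per-node child counts:
  node 34: 2 child(ren)
  node 19: 2 child(ren)
  node 11: 1 child(ren)
  node 1: 1 child(ren)
  node 9: 0 child(ren)
  node 28: 0 child(ren)
  node 38: 2 child(ren)
  node 35: 0 child(ren)
  node 40: 1 child(ren)
  node 44: 0 child(ren)
Matching nodes: [9, 28, 35, 44]
Count of leaf nodes: 4


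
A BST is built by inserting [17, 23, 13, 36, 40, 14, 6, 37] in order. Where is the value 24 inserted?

Starting tree (level order): [17, 13, 23, 6, 14, None, 36, None, None, None, None, None, 40, 37]
Insertion path: 17 -> 23 -> 36
Result: insert 24 as left child of 36
Final tree (level order): [17, 13, 23, 6, 14, None, 36, None, None, None, None, 24, 40, None, None, 37]


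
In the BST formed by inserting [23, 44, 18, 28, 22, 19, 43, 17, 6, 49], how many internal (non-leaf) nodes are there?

Tree built from: [23, 44, 18, 28, 22, 19, 43, 17, 6, 49]
Tree (level-order array): [23, 18, 44, 17, 22, 28, 49, 6, None, 19, None, None, 43]
Rule: An internal node has at least one child.
Per-node child counts:
  node 23: 2 child(ren)
  node 18: 2 child(ren)
  node 17: 1 child(ren)
  node 6: 0 child(ren)
  node 22: 1 child(ren)
  node 19: 0 child(ren)
  node 44: 2 child(ren)
  node 28: 1 child(ren)
  node 43: 0 child(ren)
  node 49: 0 child(ren)
Matching nodes: [23, 18, 17, 22, 44, 28]
Count of internal (non-leaf) nodes: 6


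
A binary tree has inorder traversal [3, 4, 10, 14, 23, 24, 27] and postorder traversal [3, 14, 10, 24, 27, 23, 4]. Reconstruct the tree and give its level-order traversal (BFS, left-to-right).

Inorder:   [3, 4, 10, 14, 23, 24, 27]
Postorder: [3, 14, 10, 24, 27, 23, 4]
Algorithm: postorder visits root last, so walk postorder right-to-left;
each value is the root of the current inorder slice — split it at that
value, recurse on the right subtree first, then the left.
Recursive splits:
  root=4; inorder splits into left=[3], right=[10, 14, 23, 24, 27]
  root=23; inorder splits into left=[10, 14], right=[24, 27]
  root=27; inorder splits into left=[24], right=[]
  root=24; inorder splits into left=[], right=[]
  root=10; inorder splits into left=[], right=[14]
  root=14; inorder splits into left=[], right=[]
  root=3; inorder splits into left=[], right=[]
Reconstructed level-order: [4, 3, 23, 10, 27, 14, 24]


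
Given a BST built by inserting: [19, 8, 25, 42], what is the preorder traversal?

Tree insertion order: [19, 8, 25, 42]
Tree (level-order array): [19, 8, 25, None, None, None, 42]
Preorder traversal: [19, 8, 25, 42]


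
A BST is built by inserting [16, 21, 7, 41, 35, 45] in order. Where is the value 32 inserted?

Starting tree (level order): [16, 7, 21, None, None, None, 41, 35, 45]
Insertion path: 16 -> 21 -> 41 -> 35
Result: insert 32 as left child of 35
Final tree (level order): [16, 7, 21, None, None, None, 41, 35, 45, 32]


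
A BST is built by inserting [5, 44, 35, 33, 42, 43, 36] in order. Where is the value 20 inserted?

Starting tree (level order): [5, None, 44, 35, None, 33, 42, None, None, 36, 43]
Insertion path: 5 -> 44 -> 35 -> 33
Result: insert 20 as left child of 33
Final tree (level order): [5, None, 44, 35, None, 33, 42, 20, None, 36, 43]


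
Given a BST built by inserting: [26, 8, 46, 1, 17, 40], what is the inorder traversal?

Tree insertion order: [26, 8, 46, 1, 17, 40]
Tree (level-order array): [26, 8, 46, 1, 17, 40]
Inorder traversal: [1, 8, 17, 26, 40, 46]


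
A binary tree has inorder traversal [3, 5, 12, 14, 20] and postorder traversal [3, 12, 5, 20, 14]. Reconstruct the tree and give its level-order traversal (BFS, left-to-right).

Inorder:   [3, 5, 12, 14, 20]
Postorder: [3, 12, 5, 20, 14]
Algorithm: postorder visits root last, so walk postorder right-to-left;
each value is the root of the current inorder slice — split it at that
value, recurse on the right subtree first, then the left.
Recursive splits:
  root=14; inorder splits into left=[3, 5, 12], right=[20]
  root=20; inorder splits into left=[], right=[]
  root=5; inorder splits into left=[3], right=[12]
  root=12; inorder splits into left=[], right=[]
  root=3; inorder splits into left=[], right=[]
Reconstructed level-order: [14, 5, 20, 3, 12]
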